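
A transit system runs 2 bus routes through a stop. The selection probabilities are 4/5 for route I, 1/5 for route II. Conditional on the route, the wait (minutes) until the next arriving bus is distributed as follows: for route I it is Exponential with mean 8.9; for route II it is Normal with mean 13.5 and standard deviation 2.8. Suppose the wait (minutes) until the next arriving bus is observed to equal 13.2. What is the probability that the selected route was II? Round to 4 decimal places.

0.5814

Likelihoods f(13.2 | ·): I: 0.0254969; II: 0.141664.
Posterior ∝ prior × likelihood. Numerator for II: 0.2·0.141664 = 0.0283328.
Normalizing constant: 0.8·0.0254969 + 0.2·0.141664 = 0.0487303.
P(II | observation) = 0.0283328 / 0.0487303 = 0.58142.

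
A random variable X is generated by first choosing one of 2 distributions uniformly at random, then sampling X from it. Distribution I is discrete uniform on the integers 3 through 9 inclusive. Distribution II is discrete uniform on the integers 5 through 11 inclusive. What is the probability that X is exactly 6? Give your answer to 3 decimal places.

Conditional on each component, P(X = 6): I: 0.142857; II: 0.142857.
By total probability, P(X = 6) = 0.5·0.142857 + 0.5·0.142857 = 0.142857.

0.143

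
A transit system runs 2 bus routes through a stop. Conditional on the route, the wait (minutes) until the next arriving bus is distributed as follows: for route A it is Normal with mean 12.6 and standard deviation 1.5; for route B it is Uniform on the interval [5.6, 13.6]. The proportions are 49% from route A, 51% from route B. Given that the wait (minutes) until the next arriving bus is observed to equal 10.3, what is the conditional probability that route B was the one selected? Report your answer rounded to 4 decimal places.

Likelihoods f(10.3 | ·): A: 0.0820883; B: 0.125.
Posterior ∝ prior × likelihood. Numerator for B: 0.51·0.125 = 0.06375.
Normalizing constant: 0.49·0.0820883 + 0.51·0.125 = 0.103973.
P(B | observation) = 0.06375 / 0.103973 = 0.613138.

0.6131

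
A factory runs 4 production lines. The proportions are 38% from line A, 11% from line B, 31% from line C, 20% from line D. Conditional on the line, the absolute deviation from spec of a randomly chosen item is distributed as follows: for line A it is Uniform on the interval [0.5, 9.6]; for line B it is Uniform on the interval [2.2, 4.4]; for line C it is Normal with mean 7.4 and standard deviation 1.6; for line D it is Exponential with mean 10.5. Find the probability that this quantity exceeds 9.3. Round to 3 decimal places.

Conditional on each line, P(X > 9.3): A: 0.032967; B: 0; C: 0.117515; D: 0.412419.
By total probability, P(X > 9.3) = 0.38·0.032967 + 0.11·0 + 0.31·0.117515 + 0.2·0.412419 = 0.131441.

0.131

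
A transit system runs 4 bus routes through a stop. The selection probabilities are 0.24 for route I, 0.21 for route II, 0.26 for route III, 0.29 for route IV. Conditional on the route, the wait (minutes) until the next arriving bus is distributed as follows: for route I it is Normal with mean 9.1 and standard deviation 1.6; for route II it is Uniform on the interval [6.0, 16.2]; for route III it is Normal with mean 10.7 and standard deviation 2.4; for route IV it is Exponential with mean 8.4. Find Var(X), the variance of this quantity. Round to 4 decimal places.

25.6421

Per component, I: μ=9.1, E[X²]=85.37; II: μ=11.1, E[X²]=131.88; III: μ=10.7, E[X²]=120.25; IV: μ=8.4, E[X²]=141.12.
E[X] = 0.24·9.1 + 0.21·11.1 + 0.26·10.7 + 0.29·8.4 = 9.733.
E[X²] = 0.24·85.37 + 0.21·131.88 + 0.26·120.25 + 0.29·141.12 = 120.373.
Var(X) = E[X²] − (E[X])² = 120.373 − 94.7313 = 25.6421.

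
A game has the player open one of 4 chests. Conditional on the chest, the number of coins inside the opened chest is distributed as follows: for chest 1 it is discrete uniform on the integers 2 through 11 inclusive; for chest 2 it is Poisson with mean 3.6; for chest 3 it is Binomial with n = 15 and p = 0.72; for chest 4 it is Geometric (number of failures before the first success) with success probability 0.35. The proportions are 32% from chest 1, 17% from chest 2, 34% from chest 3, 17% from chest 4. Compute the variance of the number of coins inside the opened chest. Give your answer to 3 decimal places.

Per component, 1: μ=6.5, E[X²]=50.5; 2: μ=3.6, E[X²]=16.56; 3: μ=10.8, E[X²]=119.664; 4: μ=1.85714, E[X²]=8.7551.
E[X] = 0.32·6.5 + 0.17·3.6 + 0.34·10.8 + 0.17·1.85714 = 6.67971.
E[X²] = 0.32·50.5 + 0.17·16.56 + 0.34·119.664 + 0.17·8.7551 = 61.1493.
Var(X) = E[X²] − (E[X])² = 61.1493 − 44.6186 = 16.5307.

16.531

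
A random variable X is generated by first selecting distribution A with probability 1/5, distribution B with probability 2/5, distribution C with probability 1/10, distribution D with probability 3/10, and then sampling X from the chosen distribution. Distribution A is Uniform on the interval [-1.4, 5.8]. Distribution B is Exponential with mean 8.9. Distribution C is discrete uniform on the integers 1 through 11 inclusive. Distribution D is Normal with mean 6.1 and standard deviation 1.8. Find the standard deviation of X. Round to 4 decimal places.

6.3710

Per component, A: μ=2.2, E[X²]=9.16; B: μ=8.9, E[X²]=158.42; C: μ=6, E[X²]=46; D: μ=6.1, E[X²]=40.45.
E[X] = 0.2·2.2 + 0.4·8.9 + 0.1·6 + 0.3·6.1 = 6.43.
E[X²] = 0.2·9.16 + 0.4·158.42 + 0.1·46 + 0.3·40.45 = 81.935.
Var(X) = E[X²] − (E[X])² = 81.935 − 41.3449 = 40.5901.
SD(X) = √40.5901 = 6.37104.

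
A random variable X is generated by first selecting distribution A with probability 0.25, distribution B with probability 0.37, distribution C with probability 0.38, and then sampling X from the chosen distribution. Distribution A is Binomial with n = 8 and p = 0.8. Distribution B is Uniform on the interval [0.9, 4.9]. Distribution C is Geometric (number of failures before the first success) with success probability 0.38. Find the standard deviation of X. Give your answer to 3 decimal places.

2.442

Per component, A: μ=6.4, E[X²]=42.24; B: μ=2.9, E[X²]=9.74333; C: μ=1.63158, E[X²]=6.95568.
E[X] = 0.25·6.4 + 0.37·2.9 + 0.38·1.63158 = 3.293.
E[X²] = 0.25·42.24 + 0.37·9.74333 + 0.38·6.95568 = 16.8082.
Var(X) = E[X²] − (E[X])² = 16.8082 − 10.8438 = 5.96434.
SD(X) = √5.96434 = 2.4422.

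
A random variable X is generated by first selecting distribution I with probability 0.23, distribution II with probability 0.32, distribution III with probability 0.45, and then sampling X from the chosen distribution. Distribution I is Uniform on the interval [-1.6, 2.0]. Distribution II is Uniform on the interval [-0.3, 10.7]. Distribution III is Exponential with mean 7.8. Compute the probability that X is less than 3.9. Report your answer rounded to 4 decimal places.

0.5292

Conditional on each component, P(X < 3.9): I: 1; II: 0.381818; III: 0.393469.
By total probability, P(X < 3.9) = 0.23·1 + 0.32·0.381818 + 0.45·0.393469 = 0.529243.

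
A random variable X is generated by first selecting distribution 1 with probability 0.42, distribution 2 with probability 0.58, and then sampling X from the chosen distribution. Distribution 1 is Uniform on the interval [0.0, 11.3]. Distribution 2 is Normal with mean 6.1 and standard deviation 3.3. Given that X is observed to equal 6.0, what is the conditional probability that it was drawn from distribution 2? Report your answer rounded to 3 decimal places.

0.653

Likelihoods f(6.0 | ·): 1: 0.0884956; 2: 0.120836.
Posterior ∝ prior × likelihood. Numerator for 2: 0.58·0.120836 = 0.0700849.
Normalizing constant: 0.42·0.0884956 + 0.58·0.120836 = 0.107253.
P(2 | observation) = 0.0700849 / 0.107253 = 0.653454.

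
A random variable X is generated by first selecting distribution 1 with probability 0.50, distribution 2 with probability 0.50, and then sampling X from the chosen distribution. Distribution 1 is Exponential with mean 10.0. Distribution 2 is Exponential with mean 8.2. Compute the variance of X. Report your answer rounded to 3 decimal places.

84.430

Per component, 1: μ=10, E[X²]=200; 2: μ=8.2, E[X²]=134.48.
E[X] = 0.5·10 + 0.5·8.2 = 9.1.
E[X²] = 0.5·200 + 0.5·134.48 = 167.24.
Var(X) = E[X²] − (E[X])² = 167.24 − 82.81 = 84.43.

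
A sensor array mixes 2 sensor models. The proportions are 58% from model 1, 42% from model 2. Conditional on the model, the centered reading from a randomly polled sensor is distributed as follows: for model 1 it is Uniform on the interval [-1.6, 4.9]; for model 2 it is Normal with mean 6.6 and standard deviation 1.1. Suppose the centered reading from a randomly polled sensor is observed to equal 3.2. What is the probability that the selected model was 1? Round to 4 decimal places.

Likelihoods f(3.2 | ·): 1: 0.153846; 2: 0.0030546.
Posterior ∝ prior × likelihood. Numerator for 1: 0.58·0.153846 = 0.0892308.
Normalizing constant: 0.58·0.153846 + 0.42·0.0030546 = 0.0905137.
P(1 | observation) = 0.0892308 / 0.0905137 = 0.985826.

0.9858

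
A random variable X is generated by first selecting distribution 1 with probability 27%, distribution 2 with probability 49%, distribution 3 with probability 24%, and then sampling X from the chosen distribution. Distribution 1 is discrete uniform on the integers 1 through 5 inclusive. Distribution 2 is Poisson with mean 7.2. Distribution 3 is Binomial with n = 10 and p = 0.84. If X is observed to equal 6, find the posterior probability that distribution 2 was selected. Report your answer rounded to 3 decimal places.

Likelihoods P(X=6 | ·): 1: 0; 2: 0.144458; 3: 0.0483476.
Posterior ∝ prior × likelihood. Numerator for 2: 0.49·0.144458 = 0.0707845.
Normalizing constant: 0.27·0 + 0.49·0.144458 + 0.24·0.0483476 = 0.0823879.
P(2 | observation) = 0.0707845 / 0.0823879 = 0.859161.

0.859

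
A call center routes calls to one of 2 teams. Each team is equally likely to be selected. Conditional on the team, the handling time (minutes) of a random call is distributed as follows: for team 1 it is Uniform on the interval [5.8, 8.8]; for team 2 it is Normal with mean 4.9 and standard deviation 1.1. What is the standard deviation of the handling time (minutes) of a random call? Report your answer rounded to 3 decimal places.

1.556

Per component, 1: μ=7.3, E[X²]=54.04; 2: μ=4.9, E[X²]=25.22.
E[X] = 0.5·7.3 + 0.5·4.9 = 6.1.
E[X²] = 0.5·54.04 + 0.5·25.22 = 39.63.
Var(X) = E[X²] − (E[X])² = 39.63 − 37.21 = 2.42.
SD(X) = √2.42 = 1.55563.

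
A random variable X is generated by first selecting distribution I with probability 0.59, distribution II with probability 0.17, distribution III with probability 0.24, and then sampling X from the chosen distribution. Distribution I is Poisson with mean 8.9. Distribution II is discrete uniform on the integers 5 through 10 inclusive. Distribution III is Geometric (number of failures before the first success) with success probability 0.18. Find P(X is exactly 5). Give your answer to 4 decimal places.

0.0818

Conditional on each component, P(X = 5): I: 0.063467; II: 0.166667; III: 0.0667332.
By total probability, P(X = 5) = 0.59·0.063467 + 0.17·0.166667 + 0.24·0.0667332 = 0.0817948.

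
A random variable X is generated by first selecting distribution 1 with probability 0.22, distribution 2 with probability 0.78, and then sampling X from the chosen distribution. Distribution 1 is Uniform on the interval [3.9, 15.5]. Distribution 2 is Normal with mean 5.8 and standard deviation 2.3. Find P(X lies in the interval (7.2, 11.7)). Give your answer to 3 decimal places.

Conditional on each component, P(7.2 < X < 11.7): 1: 0.387931; 2: 0.266208.
By total probability, P(7.2 < X < 11.7) = 0.22·0.387931 + 0.78·0.266208 = 0.292987.

0.293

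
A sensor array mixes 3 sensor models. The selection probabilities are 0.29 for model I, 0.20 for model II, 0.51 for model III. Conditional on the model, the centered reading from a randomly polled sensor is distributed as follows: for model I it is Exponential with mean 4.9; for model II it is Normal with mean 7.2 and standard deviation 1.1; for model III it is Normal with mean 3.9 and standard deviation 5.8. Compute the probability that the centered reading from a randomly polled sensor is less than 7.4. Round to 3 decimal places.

Conditional on each model, P(X < 7.4): I: 0.779135; II: 0.572137; III: 0.726895.
By total probability, P(X < 7.4) = 0.29·0.779135 + 0.2·0.572137 + 0.51·0.726895 = 0.711093.

0.711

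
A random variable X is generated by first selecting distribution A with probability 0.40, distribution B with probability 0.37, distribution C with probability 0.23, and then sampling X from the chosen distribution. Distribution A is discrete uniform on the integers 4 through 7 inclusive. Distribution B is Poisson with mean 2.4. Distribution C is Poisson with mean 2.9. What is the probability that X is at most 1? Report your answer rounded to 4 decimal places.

Conditional on each component, P(X ≤ 1): A: 0; B: 0.308441; C: 0.214591.
By total probability, P(X ≤ 1) = 0.4·0 + 0.37·0.308441 + 0.23·0.214591 = 0.163479.

0.1635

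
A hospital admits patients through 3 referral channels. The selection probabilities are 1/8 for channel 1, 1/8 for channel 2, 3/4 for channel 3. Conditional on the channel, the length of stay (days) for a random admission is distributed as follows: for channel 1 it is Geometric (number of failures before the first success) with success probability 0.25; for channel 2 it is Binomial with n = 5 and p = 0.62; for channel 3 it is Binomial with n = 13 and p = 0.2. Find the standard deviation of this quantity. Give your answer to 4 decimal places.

1.8016

Per component, 1: μ=3, E[X²]=21; 2: μ=3.1, E[X²]=10.788; 3: μ=2.6, E[X²]=8.84.
E[X] = 0.125·3 + 0.125·3.1 + 0.75·2.6 = 2.7125.
E[X²] = 0.125·21 + 0.125·10.788 + 0.75·8.84 = 10.6035.
Var(X) = E[X²] − (E[X])² = 10.6035 − 7.35766 = 3.24584.
SD(X) = √3.24584 = 1.80162.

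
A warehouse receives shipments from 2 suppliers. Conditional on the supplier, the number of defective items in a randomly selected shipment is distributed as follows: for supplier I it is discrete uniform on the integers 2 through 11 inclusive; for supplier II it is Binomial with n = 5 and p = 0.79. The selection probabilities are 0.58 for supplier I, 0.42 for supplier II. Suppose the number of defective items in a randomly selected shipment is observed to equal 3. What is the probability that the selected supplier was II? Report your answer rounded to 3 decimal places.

0.612

Likelihoods P(X=3 | ·): I: 0.1; II: 0.21743.
Posterior ∝ prior × likelihood. Numerator for II: 0.42·0.21743 = 0.0913207.
Normalizing constant: 0.58·0.1 + 0.42·0.21743 = 0.149321.
P(II | observation) = 0.0913207 / 0.149321 = 0.611574.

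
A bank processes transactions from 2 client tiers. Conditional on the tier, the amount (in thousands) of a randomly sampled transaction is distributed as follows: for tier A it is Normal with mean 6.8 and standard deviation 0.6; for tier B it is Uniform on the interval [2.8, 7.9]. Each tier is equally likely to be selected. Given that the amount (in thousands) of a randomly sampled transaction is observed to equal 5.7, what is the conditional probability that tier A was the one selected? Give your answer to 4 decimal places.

Likelihoods f(5.7 | ·): A: 0.123852; B: 0.196078.
Posterior ∝ prior × likelihood. Numerator for A: 0.5·0.123852 = 0.061926.
Normalizing constant: 0.5·0.123852 + 0.5·0.196078 = 0.159965.
P(A | observation) = 0.061926 / 0.159965 = 0.387122.

0.3871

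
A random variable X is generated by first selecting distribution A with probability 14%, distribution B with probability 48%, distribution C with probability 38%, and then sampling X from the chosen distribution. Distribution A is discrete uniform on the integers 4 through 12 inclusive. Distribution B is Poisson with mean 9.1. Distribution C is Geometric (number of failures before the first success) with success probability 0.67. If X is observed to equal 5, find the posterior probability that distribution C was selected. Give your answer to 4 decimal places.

0.0224

Likelihoods P(X=5 | ·): A: 0.111111; B: 0.0580692; C: 0.00262207.
Posterior ∝ prior × likelihood. Numerator for C: 0.38·0.00262207 = 0.000996387.
Normalizing constant: 0.14·0.111111 + 0.48·0.0580692 + 0.38·0.00262207 = 0.0444252.
P(C | observation) = 0.000996387 / 0.0444252 = 0.0224284.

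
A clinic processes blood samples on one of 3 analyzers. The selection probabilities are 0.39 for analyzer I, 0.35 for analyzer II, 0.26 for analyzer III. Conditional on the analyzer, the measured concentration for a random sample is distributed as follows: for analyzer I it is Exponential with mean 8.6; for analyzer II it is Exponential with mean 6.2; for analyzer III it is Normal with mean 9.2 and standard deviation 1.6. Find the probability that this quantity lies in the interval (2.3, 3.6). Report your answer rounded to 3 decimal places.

Conditional on each analyzer, P(2.3 < X < 3.6): I: 0.107371; II: 0.130529; III: 0.000224558.
By total probability, P(2.3 < X < 3.6) = 0.39·0.107371 + 0.35·0.130529 + 0.26·0.000224558 = 0.087618.

0.088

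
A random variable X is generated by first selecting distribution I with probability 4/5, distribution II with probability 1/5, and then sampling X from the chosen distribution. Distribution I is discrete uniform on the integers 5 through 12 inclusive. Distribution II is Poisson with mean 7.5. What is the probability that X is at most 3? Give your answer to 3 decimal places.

0.012

Conditional on each component, P(X ≤ 3): I: 0; II: 0.0591455.
By total probability, P(X ≤ 3) = 0.8·0 + 0.2·0.0591455 = 0.0118291.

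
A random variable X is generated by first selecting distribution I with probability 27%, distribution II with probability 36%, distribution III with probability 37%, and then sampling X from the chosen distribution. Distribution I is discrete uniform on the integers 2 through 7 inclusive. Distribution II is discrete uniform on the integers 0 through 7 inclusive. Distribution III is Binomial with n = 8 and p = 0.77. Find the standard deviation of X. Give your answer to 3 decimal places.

2.125

Per component, I: μ=4.5, E[X²]=23.1667; II: μ=3.5, E[X²]=17.5; III: μ=6.16, E[X²]=39.3624.
E[X] = 0.27·4.5 + 0.36·3.5 + 0.37·6.16 = 4.7542.
E[X²] = 0.27·23.1667 + 0.36·17.5 + 0.37·39.3624 = 27.1191.
Var(X) = E[X²] − (E[X])² = 27.1191 − 22.6024 = 4.51667.
SD(X) = √4.51667 = 2.12525.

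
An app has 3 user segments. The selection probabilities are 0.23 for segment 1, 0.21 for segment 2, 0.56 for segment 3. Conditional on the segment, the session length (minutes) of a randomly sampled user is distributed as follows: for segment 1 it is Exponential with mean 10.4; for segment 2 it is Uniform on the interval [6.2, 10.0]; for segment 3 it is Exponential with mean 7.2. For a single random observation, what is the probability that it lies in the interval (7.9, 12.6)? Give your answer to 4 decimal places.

0.2448

Conditional on each segment, P(7.9 < X < 12.6): 1: 0.170107; 2: 0.552632; 3: 0.160023.
By total probability, P(7.9 < X < 12.6) = 0.23·0.170107 + 0.21·0.552632 + 0.56·0.160023 = 0.24479.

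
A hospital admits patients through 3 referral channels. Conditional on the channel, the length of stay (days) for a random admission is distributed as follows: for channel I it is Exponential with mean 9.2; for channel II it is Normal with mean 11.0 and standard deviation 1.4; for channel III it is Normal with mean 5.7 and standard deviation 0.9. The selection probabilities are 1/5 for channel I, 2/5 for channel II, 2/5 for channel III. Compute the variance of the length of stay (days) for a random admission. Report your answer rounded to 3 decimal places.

Per component, I: μ=9.2, E[X²]=169.28; II: μ=11, E[X²]=122.96; III: μ=5.7, E[X²]=33.3.
E[X] = 0.2·9.2 + 0.4·11 + 0.4·5.7 = 8.52.
E[X²] = 0.2·169.28 + 0.4·122.96 + 0.4·33.3 = 96.36.
Var(X) = E[X²] − (E[X])² = 96.36 − 72.5904 = 23.7696.

23.770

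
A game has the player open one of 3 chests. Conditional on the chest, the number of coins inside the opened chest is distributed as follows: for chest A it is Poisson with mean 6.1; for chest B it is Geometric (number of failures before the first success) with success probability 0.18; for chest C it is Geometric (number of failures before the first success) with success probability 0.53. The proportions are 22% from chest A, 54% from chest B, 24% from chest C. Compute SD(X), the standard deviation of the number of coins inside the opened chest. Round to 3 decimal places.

4.344

Per component, A: μ=6.1, E[X²]=43.31; B: μ=4.55556, E[X²]=46.0617; C: μ=0.886792, E[X²]=2.45959.
E[X] = 0.22·6.1 + 0.54·4.55556 + 0.24·0.886792 = 4.01483.
E[X²] = 0.22·43.31 + 0.54·46.0617 + 0.24·2.45959 = 34.9918.
Var(X) = E[X²] − (E[X])² = 34.9918 − 16.1189 = 18.873.
SD(X) = √18.873 = 4.3443.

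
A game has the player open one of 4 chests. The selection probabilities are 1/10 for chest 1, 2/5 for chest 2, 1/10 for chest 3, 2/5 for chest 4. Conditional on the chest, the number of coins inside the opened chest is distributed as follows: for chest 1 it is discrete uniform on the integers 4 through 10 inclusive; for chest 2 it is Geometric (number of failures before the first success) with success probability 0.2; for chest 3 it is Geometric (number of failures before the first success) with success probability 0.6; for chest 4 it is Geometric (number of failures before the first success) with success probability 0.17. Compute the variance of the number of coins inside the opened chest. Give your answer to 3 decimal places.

Per component, 1: μ=7, E[X²]=53; 2: μ=4, E[X²]=36; 3: μ=0.666667, E[X²]=1.55556; 4: μ=4.88235, E[X²]=52.5571.
E[X] = 0.1·7 + 0.4·4 + 0.1·0.666667 + 0.4·4.88235 = 4.31961.
E[X²] = 0.1·53 + 0.4·36 + 0.1·1.55556 + 0.4·52.5571 = 40.8784.
Var(X) = E[X²] − (E[X])² = 40.8784 − 18.659 = 22.2194.

22.219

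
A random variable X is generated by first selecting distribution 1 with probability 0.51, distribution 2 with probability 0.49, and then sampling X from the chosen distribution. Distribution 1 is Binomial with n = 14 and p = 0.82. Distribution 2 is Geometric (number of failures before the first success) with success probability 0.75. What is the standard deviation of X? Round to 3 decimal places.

5.685

Per component, 1: μ=11.48, E[X²]=133.857; 2: μ=0.333333, E[X²]=0.555556.
E[X] = 0.51·11.48 + 0.49·0.333333 = 6.01813.
E[X²] = 0.51·133.857 + 0.49·0.555556 = 68.5392.
Var(X) = E[X²] − (E[X])² = 68.5392 − 36.2179 = 32.3213.
SD(X) = √32.3213 = 5.68518.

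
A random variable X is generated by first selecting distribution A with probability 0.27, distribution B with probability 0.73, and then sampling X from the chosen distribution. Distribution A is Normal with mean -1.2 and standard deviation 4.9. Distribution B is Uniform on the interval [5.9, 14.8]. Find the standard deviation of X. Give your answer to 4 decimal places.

6.1315

Per component, A: μ=-1.2, E[X²]=25.45; B: μ=10.35, E[X²]=113.723.
E[X] = 0.27·-1.2 + 0.73·10.35 = 7.2315.
E[X²] = 0.27·25.45 + 0.73·113.723 = 89.8895.
Var(X) = E[X²] − (E[X])² = 89.8895 − 52.2946 = 37.5949.
SD(X) = √37.5949 = 6.13147.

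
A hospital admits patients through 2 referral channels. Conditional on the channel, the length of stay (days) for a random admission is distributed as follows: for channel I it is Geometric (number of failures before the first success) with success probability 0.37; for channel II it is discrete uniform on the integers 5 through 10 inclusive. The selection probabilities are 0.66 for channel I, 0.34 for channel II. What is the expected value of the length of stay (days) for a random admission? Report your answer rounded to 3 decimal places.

Component means — I: 1.7027; II: 7.5.
E[X] = 0.66·1.7027 + 0.34·7.5 = 3.67378.

3.674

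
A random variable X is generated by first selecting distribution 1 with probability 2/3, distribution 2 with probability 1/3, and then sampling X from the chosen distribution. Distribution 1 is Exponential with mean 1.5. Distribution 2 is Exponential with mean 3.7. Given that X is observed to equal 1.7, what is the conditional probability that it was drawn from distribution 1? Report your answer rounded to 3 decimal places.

Likelihoods f(1.7 | ·): 1: 0.214639; 2: 0.170709.
Posterior ∝ prior × likelihood. Numerator for 1: 0.666667·0.214639 = 0.143093.
Normalizing constant: 0.666667·0.214639 + 0.333333·0.170709 = 0.199996.
P(1 | observation) = 0.143093 / 0.199996 = 0.715478.

0.715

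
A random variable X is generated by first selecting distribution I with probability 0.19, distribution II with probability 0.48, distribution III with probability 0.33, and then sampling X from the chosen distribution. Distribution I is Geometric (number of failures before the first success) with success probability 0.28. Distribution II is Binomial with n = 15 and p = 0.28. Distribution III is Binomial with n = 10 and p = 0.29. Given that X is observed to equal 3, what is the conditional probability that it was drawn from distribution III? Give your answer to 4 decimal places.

Likelihoods P(X=3 | ·): I: 0.104509; II: 0.193854; III: 0.266185.
Posterior ∝ prior × likelihood. Numerator for III: 0.33·0.266185 = 0.0878411.
Normalizing constant: 0.19·0.104509 + 0.48·0.193854 + 0.33·0.266185 = 0.200748.
P(III | observation) = 0.0878411 / 0.200748 = 0.437569.

0.4376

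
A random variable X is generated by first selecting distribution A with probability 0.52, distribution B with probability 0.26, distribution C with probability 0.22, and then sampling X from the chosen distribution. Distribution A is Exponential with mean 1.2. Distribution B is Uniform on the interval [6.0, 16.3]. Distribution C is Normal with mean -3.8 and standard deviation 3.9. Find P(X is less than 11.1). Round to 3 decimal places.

Conditional on each component, P(X < 11.1): A: 0.999904; B: 0.495146; C: 0.999933.
By total probability, P(X < 11.1) = 0.52·0.999904 + 0.26·0.495146 + 0.22·0.999933 = 0.868673.

0.869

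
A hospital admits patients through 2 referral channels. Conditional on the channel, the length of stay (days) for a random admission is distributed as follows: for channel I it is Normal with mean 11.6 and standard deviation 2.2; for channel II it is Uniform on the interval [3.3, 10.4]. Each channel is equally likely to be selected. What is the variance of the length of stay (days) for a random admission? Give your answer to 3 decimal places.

10.161

Per component, I: μ=11.6, E[X²]=139.4; II: μ=6.85, E[X²]=51.1233.
E[X] = 0.5·11.6 + 0.5·6.85 = 9.225.
E[X²] = 0.5·139.4 + 0.5·51.1233 = 95.2617.
Var(X) = E[X²] − (E[X])² = 95.2617 − 85.1006 = 10.161.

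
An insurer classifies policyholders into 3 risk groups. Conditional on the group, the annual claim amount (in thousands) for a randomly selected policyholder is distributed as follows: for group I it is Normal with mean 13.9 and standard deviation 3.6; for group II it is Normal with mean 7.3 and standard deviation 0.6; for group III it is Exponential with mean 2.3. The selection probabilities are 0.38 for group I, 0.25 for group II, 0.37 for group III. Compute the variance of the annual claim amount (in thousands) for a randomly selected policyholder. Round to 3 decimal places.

32.342

Per component, I: μ=13.9, E[X²]=206.17; II: μ=7.3, E[X²]=53.65; III: μ=2.3, E[X²]=10.58.
E[X] = 0.38·13.9 + 0.25·7.3 + 0.37·2.3 = 7.958.
E[X²] = 0.38·206.17 + 0.25·53.65 + 0.37·10.58 = 95.6717.
Var(X) = E[X²] − (E[X])² = 95.6717 − 63.3298 = 32.3419.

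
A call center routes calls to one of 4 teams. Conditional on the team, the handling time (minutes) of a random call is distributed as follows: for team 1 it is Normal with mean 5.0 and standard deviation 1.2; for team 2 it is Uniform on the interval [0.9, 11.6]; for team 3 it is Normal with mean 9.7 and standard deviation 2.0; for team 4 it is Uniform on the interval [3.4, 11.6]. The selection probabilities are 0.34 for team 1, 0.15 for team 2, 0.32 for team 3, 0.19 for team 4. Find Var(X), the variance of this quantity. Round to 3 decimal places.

8.062

Per component, 1: μ=5, E[X²]=26.44; 2: μ=6.25, E[X²]=48.6033; 3: μ=9.7, E[X²]=98.09; 4: μ=7.5, E[X²]=61.8533.
E[X] = 0.34·5 + 0.15·6.25 + 0.32·9.7 + 0.19·7.5 = 7.1665.
E[X²] = 0.34·26.44 + 0.15·48.6033 + 0.32·98.09 + 0.19·61.8533 = 59.421.
Var(X) = E[X²] − (E[X])² = 59.421 − 51.3587 = 8.06231.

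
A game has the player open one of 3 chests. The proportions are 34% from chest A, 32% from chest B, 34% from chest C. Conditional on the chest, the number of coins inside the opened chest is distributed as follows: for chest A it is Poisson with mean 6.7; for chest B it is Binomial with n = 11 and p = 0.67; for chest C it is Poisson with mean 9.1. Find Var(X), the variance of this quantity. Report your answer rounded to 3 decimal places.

Per component, A: μ=6.7, E[X²]=51.59; B: μ=7.37, E[X²]=56.749; C: μ=9.1, E[X²]=91.91.
E[X] = 0.34·6.7 + 0.32·7.37 + 0.34·9.1 = 7.7304.
E[X²] = 0.34·51.59 + 0.32·56.749 + 0.34·91.91 = 66.9497.
Var(X) = E[X²] − (E[X])² = 66.9497 − 59.7591 = 7.1906.

7.191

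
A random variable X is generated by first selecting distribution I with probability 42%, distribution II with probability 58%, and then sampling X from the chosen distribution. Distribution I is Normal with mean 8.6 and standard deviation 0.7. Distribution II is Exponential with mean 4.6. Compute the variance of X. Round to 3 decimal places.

16.376

Per component, I: μ=8.6, E[X²]=74.45; II: μ=4.6, E[X²]=42.32.
E[X] = 0.42·8.6 + 0.58·4.6 = 6.28.
E[X²] = 0.42·74.45 + 0.58·42.32 = 55.8146.
Var(X) = E[X²] − (E[X])² = 55.8146 − 39.4384 = 16.3762.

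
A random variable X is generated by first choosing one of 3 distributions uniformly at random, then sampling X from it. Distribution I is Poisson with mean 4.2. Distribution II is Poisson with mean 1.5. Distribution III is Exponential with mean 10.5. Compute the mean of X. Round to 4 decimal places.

Component means — I: 4.2; II: 1.5; III: 10.5.
E[X] = 0.333333·4.2 + 0.333333·1.5 + 0.333333·10.5 = 5.4.

5.4000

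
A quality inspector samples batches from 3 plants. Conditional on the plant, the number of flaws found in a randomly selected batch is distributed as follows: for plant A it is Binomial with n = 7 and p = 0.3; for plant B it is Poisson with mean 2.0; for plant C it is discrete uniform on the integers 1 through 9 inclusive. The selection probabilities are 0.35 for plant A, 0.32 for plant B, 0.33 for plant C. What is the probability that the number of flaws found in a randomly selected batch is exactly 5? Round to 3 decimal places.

0.057

Conditional on each plant, P(X = 5): A: 0.0250047; B: 0.0360894; C: 0.111111.
By total probability, P(X = 5) = 0.35·0.0250047 + 0.32·0.0360894 + 0.33·0.111111 = 0.0569669.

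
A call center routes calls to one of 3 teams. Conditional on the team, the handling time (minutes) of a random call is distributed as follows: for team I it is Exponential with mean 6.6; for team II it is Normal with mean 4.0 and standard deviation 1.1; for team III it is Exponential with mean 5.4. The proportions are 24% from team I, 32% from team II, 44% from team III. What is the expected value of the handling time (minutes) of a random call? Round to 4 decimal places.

5.2400

Component means — I: 6.6; II: 4; III: 5.4.
E[X] = 0.24·6.6 + 0.32·4 + 0.44·5.4 = 5.24.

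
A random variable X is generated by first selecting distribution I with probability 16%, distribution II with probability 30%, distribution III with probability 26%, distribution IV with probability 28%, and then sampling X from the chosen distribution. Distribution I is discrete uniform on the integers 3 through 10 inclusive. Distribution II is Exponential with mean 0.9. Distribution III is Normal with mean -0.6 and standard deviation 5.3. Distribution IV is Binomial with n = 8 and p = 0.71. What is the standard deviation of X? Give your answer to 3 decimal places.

Per component, I: μ=6.5, E[X²]=47.5; II: μ=0.9, E[X²]=1.62; III: μ=-0.6, E[X²]=28.45; IV: μ=5.68, E[X²]=33.9096.
E[X] = 0.16·6.5 + 0.3·0.9 + 0.26·-0.6 + 0.28·5.68 = 2.7444.
E[X²] = 0.16·47.5 + 0.3·1.62 + 0.26·28.45 + 0.28·33.9096 = 24.9777.
Var(X) = E[X²] − (E[X])² = 24.9777 − 7.53173 = 17.446.
SD(X) = √17.446 = 4.17684.

4.177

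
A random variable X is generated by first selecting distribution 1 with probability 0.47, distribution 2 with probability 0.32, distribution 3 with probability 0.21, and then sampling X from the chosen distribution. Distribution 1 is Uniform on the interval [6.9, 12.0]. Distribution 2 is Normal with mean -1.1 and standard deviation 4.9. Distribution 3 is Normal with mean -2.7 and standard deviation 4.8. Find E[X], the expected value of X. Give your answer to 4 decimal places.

3.5225

Component means — 1: 9.45; 2: -1.1; 3: -2.7.
E[X] = 0.47·9.45 + 0.32·-1.1 + 0.21·-2.7 = 3.5225.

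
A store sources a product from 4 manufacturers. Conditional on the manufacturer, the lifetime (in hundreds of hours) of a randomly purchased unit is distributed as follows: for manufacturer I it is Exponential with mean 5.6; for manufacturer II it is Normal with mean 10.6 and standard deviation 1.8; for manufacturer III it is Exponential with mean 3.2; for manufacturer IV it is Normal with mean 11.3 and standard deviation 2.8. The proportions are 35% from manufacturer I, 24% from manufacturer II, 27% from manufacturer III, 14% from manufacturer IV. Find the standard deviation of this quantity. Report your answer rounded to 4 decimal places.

Per component, I: μ=5.6, E[X²]=62.72; II: μ=10.6, E[X²]=115.6; III: μ=3.2, E[X²]=20.48; IV: μ=11.3, E[X²]=135.53.
E[X] = 0.35·5.6 + 0.24·10.6 + 0.27·3.2 + 0.14·11.3 = 6.95.
E[X²] = 0.35·62.72 + 0.24·115.6 + 0.27·20.48 + 0.14·135.53 = 74.1998.
Var(X) = E[X²] − (E[X])² = 74.1998 − 48.3025 = 25.8973.
SD(X) = √25.8973 = 5.08894.

5.0889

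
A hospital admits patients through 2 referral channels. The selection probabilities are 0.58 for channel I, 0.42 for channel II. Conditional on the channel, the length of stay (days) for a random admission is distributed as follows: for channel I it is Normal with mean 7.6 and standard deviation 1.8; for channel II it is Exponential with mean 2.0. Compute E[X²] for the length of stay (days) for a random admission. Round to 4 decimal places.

38.7400

For each component E[X²] = Var + (mean)², giving I: 61; II: 8.
Overall E[X²] = 0.58·61 + 0.42·8 = 38.74.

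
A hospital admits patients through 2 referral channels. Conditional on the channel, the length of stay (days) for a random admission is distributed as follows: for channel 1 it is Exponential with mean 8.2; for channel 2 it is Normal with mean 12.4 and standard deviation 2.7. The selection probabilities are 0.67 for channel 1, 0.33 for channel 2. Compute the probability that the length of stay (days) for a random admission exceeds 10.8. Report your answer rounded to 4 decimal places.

0.4182

Conditional on each channel, P(X > 10.8): 1: 0.267918; 2: 0.723273.
By total probability, P(X > 10.8) = 0.67·0.267918 + 0.33·0.723273 = 0.418185.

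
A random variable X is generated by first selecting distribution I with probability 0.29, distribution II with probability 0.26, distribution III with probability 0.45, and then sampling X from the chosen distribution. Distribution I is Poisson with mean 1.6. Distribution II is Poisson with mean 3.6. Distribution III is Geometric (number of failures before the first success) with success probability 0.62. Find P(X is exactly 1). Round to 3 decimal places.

0.225

Conditional on each component, P(X = 1): I: 0.323034; II: 0.0983654; III: 0.2356.
By total probability, P(X = 1) = 0.29·0.323034 + 0.26·0.0983654 + 0.45·0.2356 = 0.225275.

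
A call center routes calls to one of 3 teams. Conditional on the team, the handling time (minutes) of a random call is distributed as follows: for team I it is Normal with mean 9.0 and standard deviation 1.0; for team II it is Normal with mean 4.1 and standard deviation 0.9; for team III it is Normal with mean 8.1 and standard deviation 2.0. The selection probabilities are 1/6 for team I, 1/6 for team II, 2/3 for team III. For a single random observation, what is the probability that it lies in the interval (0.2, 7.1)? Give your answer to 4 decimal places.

0.3770

Conditional on each team, P(0.2 < X < 7.1): I: 0.0287166; II: 0.999564; III: 0.308498.
By total probability, P(0.2 < X < 7.1) = 0.166667·0.0287166 + 0.166667·0.999564 + 0.666667·0.308498 = 0.377046.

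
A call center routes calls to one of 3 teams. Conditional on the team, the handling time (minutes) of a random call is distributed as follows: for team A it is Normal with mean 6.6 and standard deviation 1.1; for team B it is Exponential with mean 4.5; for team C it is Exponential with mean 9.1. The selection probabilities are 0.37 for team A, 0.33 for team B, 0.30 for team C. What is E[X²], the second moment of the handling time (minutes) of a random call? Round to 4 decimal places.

For each component E[X²] = Var + (mean)², giving A: 44.77; B: 40.5; C: 165.62.
Overall E[X²] = 0.37·44.77 + 0.33·40.5 + 0.3·165.62 = 79.6159.

79.6159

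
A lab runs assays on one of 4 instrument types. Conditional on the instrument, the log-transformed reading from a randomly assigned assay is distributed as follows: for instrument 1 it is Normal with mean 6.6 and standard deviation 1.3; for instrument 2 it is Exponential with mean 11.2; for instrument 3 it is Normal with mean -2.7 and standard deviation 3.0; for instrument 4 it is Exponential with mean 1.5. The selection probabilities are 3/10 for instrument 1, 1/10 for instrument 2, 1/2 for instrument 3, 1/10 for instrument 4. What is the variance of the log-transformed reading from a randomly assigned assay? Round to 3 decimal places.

43.648

Per component, 1: μ=6.6, E[X²]=45.25; 2: μ=11.2, E[X²]=250.88; 3: μ=-2.7, E[X²]=16.29; 4: μ=1.5, E[X²]=4.5.
E[X] = 0.3·6.6 + 0.1·11.2 + 0.5·-2.7 + 0.1·1.5 = 1.9.
E[X²] = 0.3·45.25 + 0.1·250.88 + 0.5·16.29 + 0.1·4.5 = 47.258.
Var(X) = E[X²] − (E[X])² = 47.258 − 3.61 = 43.648.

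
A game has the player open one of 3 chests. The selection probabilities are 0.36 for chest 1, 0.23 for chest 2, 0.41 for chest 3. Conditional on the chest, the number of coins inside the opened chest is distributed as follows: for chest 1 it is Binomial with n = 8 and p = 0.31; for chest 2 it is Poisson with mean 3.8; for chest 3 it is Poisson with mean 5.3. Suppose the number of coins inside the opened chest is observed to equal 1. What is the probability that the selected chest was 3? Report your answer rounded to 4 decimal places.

0.1120

Likelihoods P(X=1 | ·): 1: 0.18467; 2: 0.0850089; 3: 0.0264554.
Posterior ∝ prior × likelihood. Numerator for 3: 0.41·0.0264554 = 0.0108467.
Normalizing constant: 0.36·0.18467 + 0.23·0.0850089 + 0.41·0.0264554 = 0.0968798.
P(3 | observation) = 0.0108467 / 0.0968798 = 0.111961.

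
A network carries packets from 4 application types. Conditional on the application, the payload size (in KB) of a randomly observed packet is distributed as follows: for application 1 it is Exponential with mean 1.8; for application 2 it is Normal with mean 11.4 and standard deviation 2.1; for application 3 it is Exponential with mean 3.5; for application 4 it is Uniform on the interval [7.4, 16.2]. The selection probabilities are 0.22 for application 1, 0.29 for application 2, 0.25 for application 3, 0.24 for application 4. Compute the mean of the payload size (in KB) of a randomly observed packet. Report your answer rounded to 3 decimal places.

Component means — 1: 1.8; 2: 11.4; 3: 3.5; 4: 11.8.
E[X] = 0.22·1.8 + 0.29·11.4 + 0.25·3.5 + 0.24·11.8 = 7.409.

7.409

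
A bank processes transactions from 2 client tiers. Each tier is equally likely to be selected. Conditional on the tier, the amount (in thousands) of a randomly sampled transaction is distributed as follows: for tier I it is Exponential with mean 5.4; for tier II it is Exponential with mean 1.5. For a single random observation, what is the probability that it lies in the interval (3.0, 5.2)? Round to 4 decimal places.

0.1481

Conditional on each tier, P(3.0 < X < 5.2): I: 0.191993; II: 0.104114.
By total probability, P(3.0 < X < 5.2) = 0.5·0.191993 + 0.5·0.104114 = 0.148054.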